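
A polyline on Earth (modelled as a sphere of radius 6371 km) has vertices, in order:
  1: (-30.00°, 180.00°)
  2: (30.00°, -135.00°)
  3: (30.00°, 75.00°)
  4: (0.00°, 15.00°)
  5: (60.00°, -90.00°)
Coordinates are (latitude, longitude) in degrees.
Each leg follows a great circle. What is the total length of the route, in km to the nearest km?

Leg 1→2: central angle 1.2867 rad, distance 8197.3 km.
Leg 2→3: central angle 1.9818 rad, distance 12626.0 km.
Leg 3→4: central angle 1.1230 rad, distance 7154.4 km.
Leg 4→5: central angle 1.7006 rad, distance 10834.3 km.
Total: 8197.3 + 12626.0 + 7154.4 + 10834.3 ≈ 38812 km.

38812 km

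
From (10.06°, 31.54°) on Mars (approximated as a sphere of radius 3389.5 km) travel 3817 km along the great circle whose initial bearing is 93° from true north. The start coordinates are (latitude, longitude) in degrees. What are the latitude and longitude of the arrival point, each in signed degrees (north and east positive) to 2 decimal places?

1.64°, 95.95°

Angular distance δ = d/R = 3817/3389.5 = 1.12612 rad; initial bearing θ = 1.6232 rad.
sin φ₂ = sin φ₁ cos δ + cos φ₁ sin δ cos θ = (0.1747)(0.4302) + (0.9846)(0.9028)(-0.0523) = 0.0286, so φ₂ = 1.64°.
Δλ = atan2(sin θ sin δ cos φ₁, cos δ − sin φ₁ sin φ₂) = atan2(0.8877, 0.4252) = 64.407°.
λ₂ = 31.540° + 64.407° = 95.95°.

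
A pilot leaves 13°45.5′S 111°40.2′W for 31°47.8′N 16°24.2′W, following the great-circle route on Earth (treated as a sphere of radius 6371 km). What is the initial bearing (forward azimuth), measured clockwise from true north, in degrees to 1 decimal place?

59.8°

Δλ = 95.267° = 1.6627 rad.
y = sin Δλ · cos φ₂ = (0.9958)(0.8499) = 0.8463
x = cos φ₁ sin φ₂ − sin φ₁ cos φ₂ cos Δλ = (0.9713)(0.5269) − (-0.2378)(0.8499)(-0.0918) = 0.4932
θ = atan2(y, x) = 59.77°, so the bearing is 59.8°.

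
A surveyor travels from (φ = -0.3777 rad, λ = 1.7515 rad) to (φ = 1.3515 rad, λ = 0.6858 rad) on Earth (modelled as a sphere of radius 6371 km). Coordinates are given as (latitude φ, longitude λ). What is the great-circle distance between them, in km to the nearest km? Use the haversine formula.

In radians: φ₁ = -0.3777, φ₂ = 1.3515, Δλ = -61.060° = -1.0657 rad.
Haversine: a = sin²(Δφ/2) + cos φ₁ cos φ₂ sin²(Δλ/2) = 0.5789 + (0.9295)(0.2175)(0.2581) = 0.63105.
Central angle c = 2·arcsin(√a) = 1.83600 rad.
Distance = R·c = 6371 × 1.8360 ≈ 11697 km.

11697 km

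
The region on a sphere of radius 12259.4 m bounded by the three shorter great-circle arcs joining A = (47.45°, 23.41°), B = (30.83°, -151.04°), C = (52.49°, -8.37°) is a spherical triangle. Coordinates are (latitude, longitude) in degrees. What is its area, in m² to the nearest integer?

51792687 m²

Side lengths (central angles): a = 1.5800, b = 0.3642, c = 1.7726 rad; semiperimeter s = 1.8584.
By l'Huilier's theorem, tan(E/4) = √[tan(s/2) tan((s−a)/2) tan((s−b)/2) tan((s−c)/2)], giving spherical excess E = 0.3446 rad.
Area = E·R² = 0.3446 × (12259.4)² ≈ 51792687 m².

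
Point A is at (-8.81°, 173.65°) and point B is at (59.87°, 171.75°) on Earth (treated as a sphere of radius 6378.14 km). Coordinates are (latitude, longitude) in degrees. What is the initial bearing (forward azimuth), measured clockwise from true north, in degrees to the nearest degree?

359°

Δλ = -1.900° = -0.0332 rad.
y = sin Δλ · cos φ₂ = (-0.0332)(0.5020) = -0.0166
x = cos φ₁ sin φ₂ − sin φ₁ cos φ₂ cos Δλ = (0.9882)(0.8649) − (-0.1532)(0.5020)(0.9995) = 0.9315
θ = atan2(y, x) = -1.02°; adding 360° gives 359°.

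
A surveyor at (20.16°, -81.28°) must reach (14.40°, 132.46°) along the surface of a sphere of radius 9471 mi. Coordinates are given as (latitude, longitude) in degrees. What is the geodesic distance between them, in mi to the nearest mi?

21836 mi

With latitudes φ₁ = 20.160°, φ₂ = 14.400° and longitude difference Δλ = -146.260°:
Haversine: a = sin²(Δφ/2) + cos φ₁ cos φ₂ sin²(Δλ/2) = 0.0025 + (0.9387)(0.9686)(0.9158) = 0.83519.
Central angle c = 2·arcsin(√a) = 2.30553 rad.
Distance = R·c = 9471 × 2.3055 ≈ 21836 mi.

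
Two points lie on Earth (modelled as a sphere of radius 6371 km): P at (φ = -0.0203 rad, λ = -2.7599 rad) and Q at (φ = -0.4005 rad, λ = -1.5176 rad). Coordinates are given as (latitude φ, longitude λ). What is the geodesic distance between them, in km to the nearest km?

8033 km

With latitudes φ₁ = -1.163°, φ₂ = -22.947° and longitude difference Δλ = 71.179°:
cos c = sin φ₁ sin φ₂ + cos φ₁ cos φ₂ cos Δλ = (-0.0203)(-0.3899) + (0.9998)(0.9209)(0.3226) = 0.30494,
so c = arccos(0.30494) = 1.26092 rad.
Distance = R·c = 6371 × 1.2609 ≈ 8033 km.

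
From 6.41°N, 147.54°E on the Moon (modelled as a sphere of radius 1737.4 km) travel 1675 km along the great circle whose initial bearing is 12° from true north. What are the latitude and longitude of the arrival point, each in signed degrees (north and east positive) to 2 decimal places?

Angular distance δ = d/R = 1675/1737.4 = 0.96408 rad; initial bearing θ = 0.2094 rad.
sin φ₂ = sin φ₁ cos δ + cos φ₁ sin δ cos θ = (0.1116)(0.5702) + (0.9937)(0.8215)(0.9781) = 0.8622, so φ₂ = 59.57°.
Δλ = atan2(sin θ sin δ cos φ₁, cos δ − sin φ₁ sin φ₂) = atan2(0.1697, 0.4739) = 19.706°.
λ₂ = 147.540° + 19.706° = 167.25°.

59.57°, 167.25°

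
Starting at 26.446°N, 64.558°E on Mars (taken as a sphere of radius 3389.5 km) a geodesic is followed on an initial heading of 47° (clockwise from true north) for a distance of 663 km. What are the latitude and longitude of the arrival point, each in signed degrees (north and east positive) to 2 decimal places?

33.75°, 74.40°

Angular distance δ = d/R = 663/3389.5 = 0.19560 rad; initial bearing θ = 0.8203 rad.
sin φ₂ = sin φ₁ cos δ + cos φ₁ sin δ cos θ = (0.4454)(0.9809) + (0.8954)(0.1944)(0.6820) = 0.5555, so φ₂ = 33.75°.
Δλ = atan2(sin θ sin δ cos φ₁, cos δ − sin φ₁ sin φ₂) = atan2(0.1273, 0.7335) = 9.843°.
λ₂ = 64.558° + 9.843° = 74.40°.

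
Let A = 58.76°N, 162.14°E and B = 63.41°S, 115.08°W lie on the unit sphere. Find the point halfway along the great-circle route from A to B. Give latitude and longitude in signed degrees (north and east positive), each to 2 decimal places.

-3.09°, -160.18°

Central angle δ = 2.3970 rad. Interpolating on the sphere with fraction f = 0.5:
P = [sin((1−f)δ)·A + sin(fδ)·B] / sin δ = 1.3746·A + 1.3746·B in Cartesian coordinates,
giving P = (-0.9394, -0.3386, -0.0539), i.e. latitude -3.09°, longitude -160.18°.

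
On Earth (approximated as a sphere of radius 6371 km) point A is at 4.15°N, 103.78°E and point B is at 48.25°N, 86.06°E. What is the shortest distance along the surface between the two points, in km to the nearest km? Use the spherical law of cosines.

5186 km

In radians: φ₁ = 0.0724, φ₂ = 0.8421, Δλ = -17.720° = -0.3093 rad.
cos c = sin φ₁ sin φ₂ + cos φ₁ cos φ₂ cos Δλ = (0.0724)(0.7461) + (0.9974)(0.6659)(0.9526) = 0.68662,
so c = arccos(0.68662) = 0.81397 rad.
Distance = R·c = 6371 × 0.8140 ≈ 5186 km.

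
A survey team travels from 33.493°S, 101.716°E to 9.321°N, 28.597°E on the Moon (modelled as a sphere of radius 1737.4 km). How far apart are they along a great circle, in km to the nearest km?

With latitudes φ₁ = -33.493°, φ₂ = 9.321° and longitude difference Δλ = -73.119°:
Haversine: a = sin²(Δφ/2) + cos φ₁ cos φ₂ sin²(Δλ/2) = 0.1332 + (0.8340)(0.9868)(0.3548) = 0.42520.
Central angle c = 2·arcsin(√a) = 1.42064 rad.
Distance = R·c = 1737.4 × 1.4206 ≈ 2468 km.

2468 km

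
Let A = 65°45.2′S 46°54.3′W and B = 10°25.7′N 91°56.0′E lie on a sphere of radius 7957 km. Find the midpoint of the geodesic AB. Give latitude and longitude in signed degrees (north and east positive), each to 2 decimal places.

Central angle δ = 2.0591 rad. Interpolating on the sphere with fraction f = 0.5:
P = [sin((1−f)δ)·A + sin(fδ)·B] / sin δ = 0.9705·A + 0.9705·B in Cartesian coordinates,
giving P = (0.2401, 0.6629, -0.7092), i.e. latitude -45.17°, longitude 70.09°.

-45.17°, 70.09°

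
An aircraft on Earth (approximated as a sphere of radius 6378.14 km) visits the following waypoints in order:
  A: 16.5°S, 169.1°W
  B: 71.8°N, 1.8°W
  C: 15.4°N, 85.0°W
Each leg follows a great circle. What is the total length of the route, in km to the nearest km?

21981 km

Leg A→B: central angle 2.1675 rad, distance 13824.9 km.
Leg B→C: central angle 1.2787 rad, distance 8156.0 km.
Total: 13824.9 + 8156.0 ≈ 21981 km.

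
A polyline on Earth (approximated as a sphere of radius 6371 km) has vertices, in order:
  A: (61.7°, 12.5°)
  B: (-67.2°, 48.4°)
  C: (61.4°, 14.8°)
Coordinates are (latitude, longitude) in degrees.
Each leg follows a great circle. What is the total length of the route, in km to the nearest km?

29181 km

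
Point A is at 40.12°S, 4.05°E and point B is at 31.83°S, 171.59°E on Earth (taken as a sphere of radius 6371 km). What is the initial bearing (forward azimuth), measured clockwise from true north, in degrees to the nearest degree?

169°

Δλ = 167.540° = 2.9241 rad.
y = sin Δλ · cos φ₂ = (0.2158)(0.8496) = 0.1833
x = cos φ₁ sin φ₂ − sin φ₁ cos φ₂ cos Δλ = (0.7647)(-0.5274) − (-0.6444)(0.8496)(-0.9764) = -0.9379
θ = atan2(y, x) = 168.94°, so the bearing is 169°.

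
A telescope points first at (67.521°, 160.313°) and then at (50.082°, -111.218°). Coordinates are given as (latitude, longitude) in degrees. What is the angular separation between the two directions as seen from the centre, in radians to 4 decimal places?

0.7738 rad

With latitudes φ₁ = 67.521°, φ₂ = 50.082° and longitude difference Δλ = 88.469°:
cos c = sin φ₁ sin φ₂ + cos φ₁ cos φ₂ cos Δλ = (0.9240)(0.7670) + (0.3823)(0.6417)(0.0267) = 0.71524,
so c = arccos(0.71524) = 0.77382 rad.
So the angular separation is 0.7738 rad.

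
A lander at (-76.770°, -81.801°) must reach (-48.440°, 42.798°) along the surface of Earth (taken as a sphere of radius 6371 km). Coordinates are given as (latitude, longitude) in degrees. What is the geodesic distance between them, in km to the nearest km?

5565 km

In radians: φ₁ = -1.3399, φ₂ = -0.8454, Δλ = 124.599° = 2.1747 rad.
Haversine: a = sin²(Δφ/2) + cos φ₁ cos φ₂ sin²(Δλ/2) = 0.0599 + (0.2289)(0.6634)(0.7839) = 0.17890.
Central angle c = 2·arcsin(√a) = 0.87344 rad.
Distance = R·c = 6371 × 0.8734 ≈ 5565 km.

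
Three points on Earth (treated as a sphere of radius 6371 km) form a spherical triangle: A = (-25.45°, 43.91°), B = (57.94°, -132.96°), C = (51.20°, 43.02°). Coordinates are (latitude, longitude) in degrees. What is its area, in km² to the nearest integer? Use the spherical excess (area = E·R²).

2600385 km²

Side lengths (central angles): a = 1.2359, b = 1.3379, c = 2.5732 rad; semiperimeter s = 2.5735.
By l'Huilier's theorem, tan(E/4) = √[tan(s/2) tan((s−a)/2) tan((s−b)/2) tan((s−c)/2)], giving spherical excess E = 0.0641 rad.
Area = E·R² = 0.0641 × (6371)² ≈ 2600385 km².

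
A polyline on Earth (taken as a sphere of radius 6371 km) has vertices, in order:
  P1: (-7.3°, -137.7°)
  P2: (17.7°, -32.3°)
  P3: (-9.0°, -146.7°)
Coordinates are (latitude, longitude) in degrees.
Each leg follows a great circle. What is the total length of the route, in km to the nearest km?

Leg P1→P2: central angle 1.8646 rad, distance 11879.2 km.
Leg P2→P3: central angle 2.0222 rad, distance 12883.7 km.
Total: 11879.2 + 12883.7 ≈ 24763 km.

24763 km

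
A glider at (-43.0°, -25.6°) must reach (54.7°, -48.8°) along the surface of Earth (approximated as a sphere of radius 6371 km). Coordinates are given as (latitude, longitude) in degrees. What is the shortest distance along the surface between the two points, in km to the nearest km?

Let φ₁ = -0.7505 rad, φ₂ = 0.9547 rad, and Δλ = -0.4049 rad.
cos c = sin φ₁ sin φ₂ + cos φ₁ cos φ₂ cos Δλ = (-0.6820)(0.8161) + (0.7314)(0.5779)(0.9191) = -0.16816,
so c = arccos(-0.16816) = 1.73976 rad.
Distance = R·c = 6371 × 1.7398 ≈ 11084 km.

11084 km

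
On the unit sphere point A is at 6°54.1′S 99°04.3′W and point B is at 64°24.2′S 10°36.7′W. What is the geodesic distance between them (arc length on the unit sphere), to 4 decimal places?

In radians: φ₁ = -0.1205, φ₂ = -1.1241, Δλ = 88.460° = 1.5439 rad.
cos c = sin φ₁ sin φ₂ + cos φ₁ cos φ₂ cos Δλ = (-0.1202)(-0.9019) + (0.9928)(0.4320)(0.0269) = 0.11990,
so c = arccos(0.11990) = 1.45061 rad.
On the unit sphere the arc length equals the central angle: 1.4506.

1.4506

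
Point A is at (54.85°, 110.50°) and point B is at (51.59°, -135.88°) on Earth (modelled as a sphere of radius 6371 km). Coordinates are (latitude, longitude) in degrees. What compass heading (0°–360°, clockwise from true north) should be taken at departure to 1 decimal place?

With φ₁ = 0.9573, φ₂ = 0.9004, Δλ = 1.9830 rad, the forward-azimuth formula gives
θ = atan2( sin Δλ cos φ₂ , cos φ₁ sin φ₂ − sin φ₁ cos φ₂ cos Δλ ) = atan2(0.5692, 0.6547) = 41.01°.
So the initial bearing is 41.0°.

41.0°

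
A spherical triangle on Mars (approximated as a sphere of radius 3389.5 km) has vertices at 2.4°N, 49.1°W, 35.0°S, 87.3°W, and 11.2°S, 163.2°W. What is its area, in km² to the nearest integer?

6586949 km²

Side lengths (central angles): a = 1.2586, b = 1.9914, c = 0.9031 rad; semiperimeter s = 2.0766.
By l'Huilier's theorem, tan(E/4) = √[tan(s/2) tan((s−a)/2) tan((s−b)/2) tan((s−c)/2)], giving spherical excess E = 0.5733 rad.
Area = E·R² = 0.5733 × (3389.5)² ≈ 6586949 km².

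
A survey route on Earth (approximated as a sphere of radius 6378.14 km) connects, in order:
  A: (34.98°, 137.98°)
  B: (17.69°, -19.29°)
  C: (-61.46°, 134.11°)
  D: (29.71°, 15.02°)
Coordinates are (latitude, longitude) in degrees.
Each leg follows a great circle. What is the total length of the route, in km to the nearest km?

Leg A→B: central angle 2.1481 rad, distance 13701.0 km.
Leg B→C: central angle 2.3103 rad, distance 14735.6 km.
Leg C→D: central angle 2.2616 rad, distance 14424.6 km.
Total: 13701.0 + 14735.6 + 14424.6 ≈ 42861 km.

42861 km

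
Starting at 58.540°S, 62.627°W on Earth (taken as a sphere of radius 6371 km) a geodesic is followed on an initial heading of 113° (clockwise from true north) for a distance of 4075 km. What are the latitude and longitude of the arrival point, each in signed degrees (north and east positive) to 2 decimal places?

-53.72°, 5.57°

Angular distance δ = d/R = 4075/6371 = 0.63962 rad; initial bearing θ = 1.9722 rad.
sin φ₂ = sin φ₁ cos δ + cos φ₁ sin δ cos θ = (-0.8530)(0.8023) + (0.5219)(0.5969)(-0.3907) = -0.8061, so φ₂ = -53.72°.
Δλ = atan2(sin θ sin δ cos φ₁, cos δ − sin φ₁ sin φ₂) = atan2(0.2868, 0.1147) = 68.197°.
λ₂ = -62.627° + 68.197° = 5.57°.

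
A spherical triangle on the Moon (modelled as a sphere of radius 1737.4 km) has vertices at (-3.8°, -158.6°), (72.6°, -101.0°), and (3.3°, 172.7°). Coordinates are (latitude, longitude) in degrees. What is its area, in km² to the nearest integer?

1424644 km²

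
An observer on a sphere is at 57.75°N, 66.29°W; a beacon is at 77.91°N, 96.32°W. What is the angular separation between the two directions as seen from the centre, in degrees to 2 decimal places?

22.52°

Let φ₁ = 1.0079 rad, φ₂ = 1.3598 rad, and Δλ = -0.5241 rad.
cos c = sin φ₁ sin φ₂ + cos φ₁ cos φ₂ cos Δλ = (0.8457)(0.9778) + (0.5336)(0.2094)(0.8658) = 0.92373,
so c = arccos(0.92373) = 0.39309 rad.
So the angular separation is 22.52°.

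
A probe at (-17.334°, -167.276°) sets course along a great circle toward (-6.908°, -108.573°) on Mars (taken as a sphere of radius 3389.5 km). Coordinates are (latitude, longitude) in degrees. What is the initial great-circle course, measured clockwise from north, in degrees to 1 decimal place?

87.4°

Δλ = 58.703° = 1.0246 rad.
y = sin Δλ · cos φ₂ = (0.8545)(0.9927) = 0.8483
x = cos φ₁ sin φ₂ − sin φ₁ cos φ₂ cos Δλ = (0.9546)(-0.1203) − (-0.2979)(0.9927)(0.5195) = 0.0388
θ = atan2(y, x) = 87.38°, so the bearing is 87.4°.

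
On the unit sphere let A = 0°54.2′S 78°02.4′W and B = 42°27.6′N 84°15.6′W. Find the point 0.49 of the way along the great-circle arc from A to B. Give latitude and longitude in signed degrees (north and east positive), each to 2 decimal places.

Central angle δ = 0.7631 rad. Interpolating on the sphere with fraction f = 0.49:
P = [sin((1−f)δ)·A + sin(fδ)·B] / sin δ = 0.5490·A + 0.5285·B in Cartesian coordinates,
giving P = (0.1527, -0.9249, 0.3481), i.e. latitude 20.37°, longitude -80.62°.

20.37°, -80.62°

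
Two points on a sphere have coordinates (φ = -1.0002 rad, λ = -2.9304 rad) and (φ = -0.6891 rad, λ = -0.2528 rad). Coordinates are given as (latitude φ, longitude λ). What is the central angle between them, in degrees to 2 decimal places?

80.66°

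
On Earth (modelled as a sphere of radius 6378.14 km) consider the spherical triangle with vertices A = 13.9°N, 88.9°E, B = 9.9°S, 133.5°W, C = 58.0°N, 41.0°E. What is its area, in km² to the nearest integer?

Side lengths (central angles): a = 2.2989, b = 0.9901, c = 2.4150 rad; semiperimeter s = 2.8520.
By l'Huilier's theorem, tan(E/4) = √[tan(s/2) tan((s−a)/2) tan((s−b)/2) tan((s−c)/2)], giving spherical excess E = 2.6046 rad.
Area = E·R² = 2.6046 × (6378.14)² ≈ 105957128 km².

105957128 km²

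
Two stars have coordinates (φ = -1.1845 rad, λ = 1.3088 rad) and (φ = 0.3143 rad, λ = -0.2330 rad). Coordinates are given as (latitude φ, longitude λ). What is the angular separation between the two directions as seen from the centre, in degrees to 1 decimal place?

In radians: φ₁ = -1.1845, φ₂ = 0.3143, Δλ = -88.339° = -1.5418 rad.
Haversine: a = sin²(Δφ/2) + cos φ₁ cos φ₂ sin²(Δλ/2) = 0.4640 + (0.3768)(0.9510)(0.4855) = 0.63799.
Central angle c = 2·arcsin(√a) = 1.85041 rad.
So the angular separation is 106.0°.

106.0°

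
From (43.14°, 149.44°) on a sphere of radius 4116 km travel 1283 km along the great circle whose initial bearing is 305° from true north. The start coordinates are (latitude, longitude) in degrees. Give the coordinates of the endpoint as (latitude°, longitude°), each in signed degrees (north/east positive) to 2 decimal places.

51.19°, 125.81°

Angular distance δ = d/R = 1283/4116 = 0.31171 rad; initial bearing θ = 5.3233 rad.
sin φ₂ = sin φ₁ cos δ + cos φ₁ sin δ cos θ = (0.6838)(0.9518) + (0.7297)(0.3067)(0.5736) = 0.7792, so φ₂ = 51.19°.
Δλ = atan2(sin θ sin δ cos φ₁, cos δ − sin φ₁ sin φ₂) = atan2(-0.1833, 0.4190) = -23.629°.
λ₂ = 149.440° − 23.629° = 125.81°.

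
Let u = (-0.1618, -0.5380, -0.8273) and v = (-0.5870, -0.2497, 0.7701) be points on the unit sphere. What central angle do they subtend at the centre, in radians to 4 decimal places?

u·v = -0.4078; |u| = 1.0000, |v| = 1.0000.
cos θ = (u·v)/(|u||v|) = -0.4078, so θ = 1.9908 rad.

1.9908 rad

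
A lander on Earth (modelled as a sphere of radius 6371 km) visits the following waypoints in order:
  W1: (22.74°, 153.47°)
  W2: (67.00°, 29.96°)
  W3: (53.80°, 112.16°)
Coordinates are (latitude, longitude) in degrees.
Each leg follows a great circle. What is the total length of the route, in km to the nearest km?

13371 km

Leg W1→W2: central angle 1.4133 rad, distance 9004.0 km.
Leg W2→W3: central angle 0.6855 rad, distance 4367.0 km.
Total: 9004.0 + 4367.0 ≈ 13371 km.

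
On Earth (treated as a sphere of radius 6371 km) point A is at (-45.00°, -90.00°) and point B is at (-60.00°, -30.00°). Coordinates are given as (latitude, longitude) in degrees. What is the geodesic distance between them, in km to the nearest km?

Let φ₁ = -0.7854 rad, φ₂ = -1.0472 rad, and Δλ = 1.0472 rad.
cos c = sin φ₁ sin φ₂ + cos φ₁ cos φ₂ cos Δλ = (-0.7071)(-0.8660) + (0.7071)(0.5000)(0.5000) = 0.78915,
so c = arccos(0.78915) = 0.66137 rad.
Distance = R·c = 6371 × 0.6614 ≈ 4214 km.

4214 km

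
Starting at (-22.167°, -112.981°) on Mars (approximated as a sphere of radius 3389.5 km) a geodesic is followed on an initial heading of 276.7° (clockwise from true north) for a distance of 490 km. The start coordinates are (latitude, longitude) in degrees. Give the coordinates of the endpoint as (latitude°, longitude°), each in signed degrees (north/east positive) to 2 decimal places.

Angular distance δ = d/R = 490/3389.5 = 0.14456 rad; initial bearing θ = 4.8293 rad.
sin φ₂ = sin φ₁ cos δ + cos φ₁ sin δ cos θ = (-0.3773)(0.9896) + (0.9261)(0.1441)(0.1167) = -0.3578, so φ₂ = -20.97°.
Δλ = atan2(sin θ sin δ cos φ₁, cos δ − sin φ₁ sin φ₂) = atan2(-0.1325, 0.8546) = -8.814°.
λ₂ = -112.981° − 8.814° = -121.79°.

-20.97°, -121.79°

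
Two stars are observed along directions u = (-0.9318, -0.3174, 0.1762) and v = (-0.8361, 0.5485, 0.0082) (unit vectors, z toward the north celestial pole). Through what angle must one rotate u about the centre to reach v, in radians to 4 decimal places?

0.9192 rad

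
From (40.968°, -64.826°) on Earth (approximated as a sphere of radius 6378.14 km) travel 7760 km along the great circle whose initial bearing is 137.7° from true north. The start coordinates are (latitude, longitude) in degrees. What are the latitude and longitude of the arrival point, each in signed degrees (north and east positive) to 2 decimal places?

-17.24°, -23.45°

Angular distance δ = d/R = 7760/6378.14 = 1.21666 rad; initial bearing θ = 2.4033 rad.
sin φ₂ = sin φ₁ cos δ + cos φ₁ sin δ cos θ = (0.6556)(0.3468) + (0.7551)(0.9379)(-0.7396) = -0.2965, so φ₂ = -17.24°.
Δλ = atan2(sin θ sin δ cos φ₁, cos δ − sin φ₁ sin φ₂) = atan2(0.4766, 0.5412) = 41.373°.
λ₂ = -64.826° + 41.373° = -23.45°.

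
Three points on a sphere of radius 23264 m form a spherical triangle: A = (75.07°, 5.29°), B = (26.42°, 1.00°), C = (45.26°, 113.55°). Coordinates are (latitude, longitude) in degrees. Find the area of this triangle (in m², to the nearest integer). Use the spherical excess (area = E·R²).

Side lengths (central angles): a = 1.4964, b = 0.8899, c = 0.8500 rad; semiperimeter s = 1.6181.
By l'Huilier's theorem, tan(E/4) = √[tan(s/2) tan((s−a)/2) tan((s−b)/2) tan((s−c)/2)], giving spherical excess E = 0.3955 rad.
Area = E·R² = 0.3955 × (23264)² ≈ 214050519 m².

214050519 m²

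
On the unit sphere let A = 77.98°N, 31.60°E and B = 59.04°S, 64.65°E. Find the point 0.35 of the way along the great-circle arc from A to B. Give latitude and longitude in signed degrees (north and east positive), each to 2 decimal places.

30.48°, 53.18°

Central angle δ = 2.4172 rad. Interpolating on the sphere with fraction f = 0.35:
P = [sin((1−f)δ)·A + sin(fδ)·B] / sin δ = 1.5091·A + 1.1298·B in Cartesian coordinates,
giving P = (0.5165, 0.6899, 0.5072), i.e. latitude 30.48°, longitude 53.18°.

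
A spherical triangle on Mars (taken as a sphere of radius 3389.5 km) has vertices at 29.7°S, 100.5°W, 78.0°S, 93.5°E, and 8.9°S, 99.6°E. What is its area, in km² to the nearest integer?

6962144 km²

Side lengths (central angles): a = 1.2073, b = 2.3880, c = 1.2562 rad; semiperimeter s = 2.4258.
By l'Huilier's theorem, tan(E/4) = √[tan(s/2) tan((s−a)/2) tan((s−b)/2) tan((s−c)/2)], giving spherical excess E = 0.6060 rad.
Area = E·R² = 0.6060 × (3389.5)² ≈ 6962144 km².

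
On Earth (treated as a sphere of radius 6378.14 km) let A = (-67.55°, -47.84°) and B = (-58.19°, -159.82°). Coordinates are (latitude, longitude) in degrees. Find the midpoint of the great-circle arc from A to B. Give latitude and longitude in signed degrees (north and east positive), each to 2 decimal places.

-73.59°, -117.15°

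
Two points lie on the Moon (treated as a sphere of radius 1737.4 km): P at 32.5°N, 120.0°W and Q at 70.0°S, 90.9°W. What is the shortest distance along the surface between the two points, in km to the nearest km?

In radians: φ₁ = 0.5672, φ₂ = -1.2217, Δλ = 29.100° = 0.5079 rad.
cos c = sin φ₁ sin φ₂ + cos φ₁ cos φ₂ cos Δλ = (0.5373)(-0.9397) + (0.8434)(0.3420)(0.8738) = -0.25285,
so c = arccos(-0.25285) = 1.82642 rad.
Distance = R·c = 1737.4 × 1.8264 ≈ 3173 km.

3173 km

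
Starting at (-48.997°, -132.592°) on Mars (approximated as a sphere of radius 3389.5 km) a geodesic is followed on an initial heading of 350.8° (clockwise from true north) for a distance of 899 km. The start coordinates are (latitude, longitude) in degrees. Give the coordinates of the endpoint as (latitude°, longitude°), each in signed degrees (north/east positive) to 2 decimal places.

-33.95°, -135.49°

Angular distance δ = d/R = 899/3389.5 = 0.26523 rad; initial bearing θ = 6.1226 rad.
sin φ₂ = sin φ₁ cos δ + cos φ₁ sin δ cos θ = (-0.7547)(0.9650) + (0.6561)(0.2621)(0.9871) = -0.5585, so φ₂ = -33.95°.
Δλ = atan2(sin θ sin δ cos φ₁, cos δ − sin φ₁ sin φ₂) = atan2(-0.0275, 0.5435) = -2.896°.
λ₂ = -132.592° − 2.896° = -135.49°.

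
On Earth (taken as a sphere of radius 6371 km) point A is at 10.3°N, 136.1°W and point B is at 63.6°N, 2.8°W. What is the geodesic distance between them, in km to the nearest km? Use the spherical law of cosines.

10902 km

In radians: φ₁ = 0.1798, φ₂ = 1.1100, Δλ = 133.300° = 2.3265 rad.
cos c = sin φ₁ sin φ₂ + cos φ₁ cos φ₂ cos Δλ = (0.1788)(0.8957) + (0.9839)(0.4446)(-0.6858) = -0.13987,
so c = arccos(-0.13987) = 1.71113 rad.
Distance = R·c = 6371 × 1.7111 ≈ 10902 km.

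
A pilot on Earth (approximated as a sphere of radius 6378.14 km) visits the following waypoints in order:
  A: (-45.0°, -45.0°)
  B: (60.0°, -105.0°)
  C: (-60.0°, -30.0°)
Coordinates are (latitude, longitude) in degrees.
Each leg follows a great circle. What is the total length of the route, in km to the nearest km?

Leg A→B: central angle 2.0215 rad, distance 12893.4 km.
Leg B→C: central angle 2.3258 rad, distance 14834.3 km.
Total: 12893.4 + 14834.3 ≈ 27728 km.

27728 km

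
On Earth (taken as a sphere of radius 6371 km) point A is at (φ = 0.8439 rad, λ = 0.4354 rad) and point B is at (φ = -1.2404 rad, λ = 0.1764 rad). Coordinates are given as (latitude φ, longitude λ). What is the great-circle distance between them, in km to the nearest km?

13332 km

Let φ₁ = 0.8439 rad, φ₂ = -1.2404 rad, and Δλ = -0.2590 rad.
cos c = sin φ₁ sin φ₂ + cos φ₁ cos φ₂ cos Δλ = (0.7472)(-0.9459) + (0.6646)(0.3244)(0.9666) = -0.49842,
so c = arccos(-0.49842) = 2.09257 rad.
Distance = R·c = 6371 × 2.0926 ≈ 13332 km.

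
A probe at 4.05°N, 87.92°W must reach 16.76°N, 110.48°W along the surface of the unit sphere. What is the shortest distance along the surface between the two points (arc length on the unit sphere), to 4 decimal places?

In radians: φ₁ = 0.0707, φ₂ = 0.2925, Δλ = -22.560° = -0.3937 rad.
cos c = sin φ₁ sin φ₂ + cos φ₁ cos φ₂ cos Δλ = (0.0706)(0.2884) + (0.9975)(0.9575)(0.9235) = 0.90241,
so c = arccos(0.90241) = 0.44547 rad.
On the unit sphere the arc length equals the central angle: 0.4455.

0.4455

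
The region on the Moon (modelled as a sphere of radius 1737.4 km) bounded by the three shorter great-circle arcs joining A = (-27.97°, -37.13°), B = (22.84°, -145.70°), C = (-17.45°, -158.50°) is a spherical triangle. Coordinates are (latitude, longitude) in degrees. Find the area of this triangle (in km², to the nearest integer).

3266710 km²

Side lengths (central angles): a = 0.7363, b = 1.8733, c = 2.0278 rad; semiperimeter s = 2.3187.
By l'Huilier's theorem, tan(E/4) = √[tan(s/2) tan((s−a)/2) tan((s−b)/2) tan((s−c)/2)], giving spherical excess E = 1.0822 rad.
Area = E·R² = 1.0822 × (1737.4)² ≈ 3266710 km².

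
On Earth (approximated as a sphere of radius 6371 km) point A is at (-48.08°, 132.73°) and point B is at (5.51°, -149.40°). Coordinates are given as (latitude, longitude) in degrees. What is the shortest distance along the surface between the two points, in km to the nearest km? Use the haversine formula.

Let φ₁ = -0.8392 rad, φ₂ = 0.0962 rad, and Δλ = 1.3591 rad.
Haversine: a = sin²(Δφ/2) + cos φ₁ cos φ₂ sin²(Δλ/2) = 0.2032 + (0.6681)(0.9954)(0.3949) = 0.46585.
Central angle c = 2·arcsin(√a) = 1.50245 rad.
Distance = R·c = 6371 × 1.5025 ≈ 9572 km.

9572 km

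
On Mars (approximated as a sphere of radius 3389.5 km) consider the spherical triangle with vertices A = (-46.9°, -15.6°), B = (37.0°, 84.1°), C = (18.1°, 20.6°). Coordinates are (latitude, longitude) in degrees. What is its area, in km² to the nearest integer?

Side lengths (central angles): a = 1.0173, b = 1.2690, c = 2.1310 rad; semiperimeter s = 2.2086.
By l'Huilier's theorem, tan(E/4) = √[tan(s/2) tan((s−a)/2) tan((s−b)/2) tan((s−c)/2)], giving spherical excess E = 0.6460 rad.
Area = E·R² = 0.6460 × (3389.5)² ≈ 7421585 km².

7421585 km²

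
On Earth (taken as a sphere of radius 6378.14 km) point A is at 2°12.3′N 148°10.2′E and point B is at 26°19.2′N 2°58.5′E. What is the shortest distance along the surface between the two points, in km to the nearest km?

Let φ₁ = 0.0385 rad, φ₂ = 0.4594 rad, and Δλ = -2.5341 rad.
cos c = sin φ₁ sin φ₂ + cos φ₁ cos φ₂ cos Δλ = (0.0385)(0.4434) + (0.9993)(0.8963)(-0.8211) = -0.71837,
so c = arccos(-0.71837) = 2.37226 rad.
Distance = R·c = 6378.14 × 2.3723 ≈ 15131 km.

15131 km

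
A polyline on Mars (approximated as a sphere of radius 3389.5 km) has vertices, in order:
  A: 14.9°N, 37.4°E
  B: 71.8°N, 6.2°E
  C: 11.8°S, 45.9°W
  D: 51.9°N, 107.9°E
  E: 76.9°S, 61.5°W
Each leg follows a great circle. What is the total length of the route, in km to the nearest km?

Leg A→B: central angle 1.0444 rad, distance 3539.9 km.
Leg B→C: central angle 1.5773 rad, distance 5346.1 km.
Leg C→D: central angle 2.3502 rad, distance 7966.1 km.
Leg D→E: central angle 2.6996 rad, distance 9150.5 km.
Total: 3539.9 + 5346.1 + 7966.1 + 9150.5 ≈ 26003 km.

26003 km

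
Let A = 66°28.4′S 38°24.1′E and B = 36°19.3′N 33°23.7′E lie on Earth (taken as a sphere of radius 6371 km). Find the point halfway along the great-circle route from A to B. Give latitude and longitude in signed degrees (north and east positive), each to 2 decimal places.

-15.09°, 35.05°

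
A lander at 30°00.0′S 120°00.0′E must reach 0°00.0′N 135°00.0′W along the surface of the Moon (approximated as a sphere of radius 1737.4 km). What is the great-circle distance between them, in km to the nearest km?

3122 km

In radians: φ₁ = -0.5236, φ₂ = 0.0000, Δλ = 105.000° = 1.8326 rad.
Haversine: a = sin²(Δφ/2) + cos φ₁ cos φ₂ sin²(Δλ/2) = 0.0670 + (0.8660)(1.0000)(0.6294) = 0.61207.
Central angle c = 2·arcsin(√a) = 1.79686 rad.
Distance = R·c = 1737.4 × 1.7969 ≈ 3122 km.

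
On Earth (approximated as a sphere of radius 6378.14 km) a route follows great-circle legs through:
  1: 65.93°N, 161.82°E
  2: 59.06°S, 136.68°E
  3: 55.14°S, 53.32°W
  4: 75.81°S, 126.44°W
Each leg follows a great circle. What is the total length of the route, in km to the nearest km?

25066 km

Leg 1→2: central angle 2.2059 rad, distance 14069.8 km.
Leg 2→3: central angle 1.1435 rad, distance 7293.6 km.
Leg 3→4: central angle 0.5805 rad, distance 3702.4 km.
Total: 14069.8 + 7293.6 + 3702.4 ≈ 25066 km.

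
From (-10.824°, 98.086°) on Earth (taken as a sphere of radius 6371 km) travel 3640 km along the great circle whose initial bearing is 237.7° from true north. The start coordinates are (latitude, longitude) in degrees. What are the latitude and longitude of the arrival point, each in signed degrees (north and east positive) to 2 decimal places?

-26.22°, 67.46°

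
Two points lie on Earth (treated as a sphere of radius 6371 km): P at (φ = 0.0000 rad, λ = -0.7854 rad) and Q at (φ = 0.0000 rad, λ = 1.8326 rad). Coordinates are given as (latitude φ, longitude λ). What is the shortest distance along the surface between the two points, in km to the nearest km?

With latitudes φ₁ = 0.000°, φ₂ = 0.000° and longitude difference Δλ = 150.000°:
Haversine: a = sin²(Δφ/2) + cos φ₁ cos φ₂ sin²(Δλ/2) = 0.0000 + (1.0000)(1.0000)(0.9330) = 0.93301.
Central angle c = 2·arcsin(√a) = 2.61800 rad.
Distance = R·c = 6371 × 2.6180 ≈ 16679 km.

16679 km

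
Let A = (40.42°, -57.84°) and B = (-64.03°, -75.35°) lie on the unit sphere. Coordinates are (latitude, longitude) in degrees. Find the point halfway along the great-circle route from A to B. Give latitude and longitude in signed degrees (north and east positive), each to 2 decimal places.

Central angle δ = 1.8390 rad. Interpolating on the sphere with fraction f = 0.5:
P = [sin((1−f)δ)·A + sin(fδ)·B] / sin δ = 0.8248·A + 0.8248·B in Cartesian coordinates,
giving P = (0.4256, -0.8810, -0.2067), i.e. latitude -11.93°, longitude -64.22°.

-11.93°, -64.22°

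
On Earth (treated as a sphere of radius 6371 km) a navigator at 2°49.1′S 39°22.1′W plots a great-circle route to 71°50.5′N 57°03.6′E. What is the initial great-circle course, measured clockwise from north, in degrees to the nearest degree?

18°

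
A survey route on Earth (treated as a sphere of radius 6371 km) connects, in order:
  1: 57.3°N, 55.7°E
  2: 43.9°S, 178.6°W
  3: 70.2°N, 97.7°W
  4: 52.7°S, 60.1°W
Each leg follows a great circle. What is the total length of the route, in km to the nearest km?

44243 km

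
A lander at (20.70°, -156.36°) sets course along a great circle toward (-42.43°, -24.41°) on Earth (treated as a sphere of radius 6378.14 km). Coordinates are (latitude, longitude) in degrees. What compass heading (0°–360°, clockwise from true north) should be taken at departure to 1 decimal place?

With φ₁ = 0.3613, φ₂ = -0.7405, Δλ = 2.3030 rad, the forward-azimuth formula gives
θ = atan2( sin Δλ cos φ₂ , cos φ₁ sin φ₂ − sin φ₁ cos φ₂ cos Δλ ) = atan2(0.5489, -0.4567) = 129.76°.
So the initial bearing is 129.8°.

129.8°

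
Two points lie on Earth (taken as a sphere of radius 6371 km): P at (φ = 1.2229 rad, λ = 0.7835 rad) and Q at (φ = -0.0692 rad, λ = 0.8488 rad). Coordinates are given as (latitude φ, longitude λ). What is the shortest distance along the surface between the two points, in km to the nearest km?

8237 km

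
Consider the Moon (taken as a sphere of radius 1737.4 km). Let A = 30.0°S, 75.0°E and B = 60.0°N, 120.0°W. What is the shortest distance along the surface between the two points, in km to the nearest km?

Let φ₁ = -0.5236 rad, φ₂ = 1.0472 rad, and Δλ = 2.8798 rad.
cos c = sin φ₁ sin φ₂ + cos φ₁ cos φ₂ cos Δλ = (-0.5000)(0.8660) + (0.8660)(0.5000)(-0.9659) = -0.85127,
so c = arccos(-0.85127) = 2.58920 rad.
Distance = R·c = 1737.4 × 2.5892 ≈ 4498 km.

4498 km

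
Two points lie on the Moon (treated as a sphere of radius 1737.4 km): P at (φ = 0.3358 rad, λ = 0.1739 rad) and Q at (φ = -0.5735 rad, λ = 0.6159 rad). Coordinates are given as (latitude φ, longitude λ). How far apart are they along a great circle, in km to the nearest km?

With latitudes φ₁ = 19.240°, φ₂ = -32.859° and longitude difference Δλ = 25.325°:
cos c = sin φ₁ sin φ₂ + cos φ₁ cos φ₂ cos Δλ = (0.3295)(-0.5426) + (0.9441)(0.8400)(0.9039) = 0.53808,
so c = arccos(0.53808) = 1.00264 rad.
Distance = R·c = 1737.4 × 1.0026 ≈ 1742 km.

1742 km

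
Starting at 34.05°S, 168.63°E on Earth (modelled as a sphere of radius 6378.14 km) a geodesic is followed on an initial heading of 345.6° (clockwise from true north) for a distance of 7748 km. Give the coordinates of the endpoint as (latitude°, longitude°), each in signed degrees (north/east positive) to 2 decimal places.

Angular distance δ = d/R = 7748/6378.14 = 1.21477 rad; initial bearing θ = 6.0319 rad.
sin φ₂ = sin φ₁ cos δ + cos φ₁ sin δ cos θ = (-0.5599)(0.3485) + (0.8285)(0.9373)(0.9686) = 0.5570, so φ₂ = 33.85°.
Δλ = atan2(sin θ sin δ cos φ₁, cos δ − sin φ₁ sin φ₂) = atan2(-0.1931, 0.6604) = -16.300°.
λ₂ = 168.630° − 16.300° = 152.33°.

33.85°, 152.33°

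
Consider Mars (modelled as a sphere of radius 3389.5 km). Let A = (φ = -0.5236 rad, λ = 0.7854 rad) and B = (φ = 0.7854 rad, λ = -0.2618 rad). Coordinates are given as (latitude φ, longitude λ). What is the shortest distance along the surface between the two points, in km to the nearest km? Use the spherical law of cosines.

5485 km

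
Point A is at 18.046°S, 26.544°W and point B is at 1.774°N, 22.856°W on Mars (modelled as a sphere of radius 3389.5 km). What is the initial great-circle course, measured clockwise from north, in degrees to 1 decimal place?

With φ₁ = -0.3150, φ₂ = 0.0310, Δλ = 0.0644 rad, the forward-azimuth formula gives
θ = atan2( sin Δλ cos φ₂ , cos φ₁ sin φ₂ − sin φ₁ cos φ₂ cos Δλ ) = atan2(0.0643, 0.3384) = 10.76°.
So the initial bearing is 10.8°.

10.8°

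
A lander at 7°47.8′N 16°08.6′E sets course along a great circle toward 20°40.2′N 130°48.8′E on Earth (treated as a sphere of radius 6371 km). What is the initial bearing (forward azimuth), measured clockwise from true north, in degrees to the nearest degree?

65°

Δλ = 114.670° = 2.0014 rad.
y = sin Δλ · cos φ₂ = (0.9087)(0.9356) = 0.8502
x = cos φ₁ sin φ₂ − sin φ₁ cos φ₂ cos Δλ = (0.9908)(0.3530) − (0.1357)(0.9356)(-0.4174) = 0.4027
θ = atan2(y, x) = 64.66°, so the bearing is 65°.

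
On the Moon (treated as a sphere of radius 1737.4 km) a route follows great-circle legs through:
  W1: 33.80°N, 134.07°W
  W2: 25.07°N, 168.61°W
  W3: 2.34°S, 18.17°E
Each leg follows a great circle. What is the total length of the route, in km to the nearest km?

5686 km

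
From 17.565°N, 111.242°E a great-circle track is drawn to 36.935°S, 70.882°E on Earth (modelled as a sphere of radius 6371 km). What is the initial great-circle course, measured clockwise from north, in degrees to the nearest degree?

214°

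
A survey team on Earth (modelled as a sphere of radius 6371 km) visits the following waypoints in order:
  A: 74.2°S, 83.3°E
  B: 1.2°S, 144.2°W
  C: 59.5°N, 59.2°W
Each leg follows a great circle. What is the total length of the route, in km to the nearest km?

20896 km

Leg A→B: central angle 1.7353 rad, distance 11055.6 km.
Leg B→C: central angle 1.5446 rad, distance 9840.7 km.
Total: 11055.6 + 9840.7 ≈ 20896 km.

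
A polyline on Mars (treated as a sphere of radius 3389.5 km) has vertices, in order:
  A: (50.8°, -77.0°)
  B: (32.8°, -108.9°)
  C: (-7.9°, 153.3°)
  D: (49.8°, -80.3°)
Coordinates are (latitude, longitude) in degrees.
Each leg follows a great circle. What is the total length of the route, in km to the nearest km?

Leg A→B: central angle 0.5139 rad, distance 1742.0 km.
Leg B→C: central angle 1.7594 rad, distance 5963.4 km.
Leg C→D: central angle 2.0764 rad, distance 7038.1 km.
Total: 1742.0 + 5963.4 + 7038.1 ≈ 14743 km.

14743 km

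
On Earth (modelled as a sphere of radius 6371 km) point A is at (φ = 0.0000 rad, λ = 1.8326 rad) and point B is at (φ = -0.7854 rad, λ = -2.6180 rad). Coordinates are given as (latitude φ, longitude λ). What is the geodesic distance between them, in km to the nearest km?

With latitudes φ₁ = 0.000°, φ₂ = -45.000° and longitude difference Δλ = 104.999°:
cos c = sin φ₁ sin φ₂ + cos φ₁ cos φ₂ cos Δλ = (0.0000)(-0.7071) + (1.0000)(0.7071)(-0.2588) = -0.18301,
so c = arccos(-0.18301) = 1.75484 rad.
Distance = R·c = 6371 × 1.7548 ≈ 11180 km.

11180 km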